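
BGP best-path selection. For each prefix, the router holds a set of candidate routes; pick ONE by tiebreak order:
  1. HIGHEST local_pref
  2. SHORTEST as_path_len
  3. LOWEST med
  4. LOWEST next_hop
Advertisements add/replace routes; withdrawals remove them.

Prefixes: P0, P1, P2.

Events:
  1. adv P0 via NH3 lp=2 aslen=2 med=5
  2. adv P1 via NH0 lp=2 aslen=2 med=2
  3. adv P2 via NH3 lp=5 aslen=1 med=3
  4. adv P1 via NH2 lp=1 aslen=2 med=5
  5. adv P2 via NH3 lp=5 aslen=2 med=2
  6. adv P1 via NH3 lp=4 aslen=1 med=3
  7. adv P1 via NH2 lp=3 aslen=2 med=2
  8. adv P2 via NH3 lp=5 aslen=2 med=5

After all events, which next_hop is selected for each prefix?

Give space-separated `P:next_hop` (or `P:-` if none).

Op 1: best P0=NH3 P1=- P2=-
Op 2: best P0=NH3 P1=NH0 P2=-
Op 3: best P0=NH3 P1=NH0 P2=NH3
Op 4: best P0=NH3 P1=NH0 P2=NH3
Op 5: best P0=NH3 P1=NH0 P2=NH3
Op 6: best P0=NH3 P1=NH3 P2=NH3
Op 7: best P0=NH3 P1=NH3 P2=NH3
Op 8: best P0=NH3 P1=NH3 P2=NH3

Answer: P0:NH3 P1:NH3 P2:NH3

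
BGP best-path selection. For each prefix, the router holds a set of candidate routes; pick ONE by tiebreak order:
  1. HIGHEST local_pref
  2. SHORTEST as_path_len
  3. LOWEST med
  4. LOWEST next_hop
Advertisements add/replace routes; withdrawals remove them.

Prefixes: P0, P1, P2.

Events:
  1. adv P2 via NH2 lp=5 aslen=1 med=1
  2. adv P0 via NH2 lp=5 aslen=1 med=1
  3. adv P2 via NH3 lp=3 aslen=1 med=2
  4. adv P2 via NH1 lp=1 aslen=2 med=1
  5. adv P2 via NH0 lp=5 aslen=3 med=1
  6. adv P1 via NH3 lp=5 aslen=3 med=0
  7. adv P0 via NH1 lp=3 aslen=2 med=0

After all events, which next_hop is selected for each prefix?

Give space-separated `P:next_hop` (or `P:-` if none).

Answer: P0:NH2 P1:NH3 P2:NH2

Derivation:
Op 1: best P0=- P1=- P2=NH2
Op 2: best P0=NH2 P1=- P2=NH2
Op 3: best P0=NH2 P1=- P2=NH2
Op 4: best P0=NH2 P1=- P2=NH2
Op 5: best P0=NH2 P1=- P2=NH2
Op 6: best P0=NH2 P1=NH3 P2=NH2
Op 7: best P0=NH2 P1=NH3 P2=NH2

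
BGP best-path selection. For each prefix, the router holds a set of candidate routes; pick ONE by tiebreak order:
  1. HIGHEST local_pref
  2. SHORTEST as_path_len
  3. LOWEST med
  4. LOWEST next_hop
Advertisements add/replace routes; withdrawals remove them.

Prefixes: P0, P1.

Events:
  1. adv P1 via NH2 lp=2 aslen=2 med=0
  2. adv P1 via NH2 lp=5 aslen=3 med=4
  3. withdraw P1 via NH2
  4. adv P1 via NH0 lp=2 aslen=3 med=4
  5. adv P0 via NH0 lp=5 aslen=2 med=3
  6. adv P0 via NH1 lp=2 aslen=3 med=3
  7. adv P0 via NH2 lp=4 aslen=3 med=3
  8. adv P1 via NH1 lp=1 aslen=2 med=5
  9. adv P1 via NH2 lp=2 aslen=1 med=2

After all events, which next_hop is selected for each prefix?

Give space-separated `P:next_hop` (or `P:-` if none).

Answer: P0:NH0 P1:NH2

Derivation:
Op 1: best P0=- P1=NH2
Op 2: best P0=- P1=NH2
Op 3: best P0=- P1=-
Op 4: best P0=- P1=NH0
Op 5: best P0=NH0 P1=NH0
Op 6: best P0=NH0 P1=NH0
Op 7: best P0=NH0 P1=NH0
Op 8: best P0=NH0 P1=NH0
Op 9: best P0=NH0 P1=NH2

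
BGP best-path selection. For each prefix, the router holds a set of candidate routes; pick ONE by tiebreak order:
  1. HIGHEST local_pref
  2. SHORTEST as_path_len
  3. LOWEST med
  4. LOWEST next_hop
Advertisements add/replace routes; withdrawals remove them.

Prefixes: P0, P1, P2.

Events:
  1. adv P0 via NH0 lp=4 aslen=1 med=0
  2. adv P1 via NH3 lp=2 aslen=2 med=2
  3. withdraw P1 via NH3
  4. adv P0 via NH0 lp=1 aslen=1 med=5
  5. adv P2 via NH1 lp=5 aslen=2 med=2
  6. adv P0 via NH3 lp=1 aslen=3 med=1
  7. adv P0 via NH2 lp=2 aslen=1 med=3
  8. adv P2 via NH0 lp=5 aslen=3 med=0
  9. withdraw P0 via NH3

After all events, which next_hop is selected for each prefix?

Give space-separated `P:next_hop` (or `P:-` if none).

Answer: P0:NH2 P1:- P2:NH1

Derivation:
Op 1: best P0=NH0 P1=- P2=-
Op 2: best P0=NH0 P1=NH3 P2=-
Op 3: best P0=NH0 P1=- P2=-
Op 4: best P0=NH0 P1=- P2=-
Op 5: best P0=NH0 P1=- P2=NH1
Op 6: best P0=NH0 P1=- P2=NH1
Op 7: best P0=NH2 P1=- P2=NH1
Op 8: best P0=NH2 P1=- P2=NH1
Op 9: best P0=NH2 P1=- P2=NH1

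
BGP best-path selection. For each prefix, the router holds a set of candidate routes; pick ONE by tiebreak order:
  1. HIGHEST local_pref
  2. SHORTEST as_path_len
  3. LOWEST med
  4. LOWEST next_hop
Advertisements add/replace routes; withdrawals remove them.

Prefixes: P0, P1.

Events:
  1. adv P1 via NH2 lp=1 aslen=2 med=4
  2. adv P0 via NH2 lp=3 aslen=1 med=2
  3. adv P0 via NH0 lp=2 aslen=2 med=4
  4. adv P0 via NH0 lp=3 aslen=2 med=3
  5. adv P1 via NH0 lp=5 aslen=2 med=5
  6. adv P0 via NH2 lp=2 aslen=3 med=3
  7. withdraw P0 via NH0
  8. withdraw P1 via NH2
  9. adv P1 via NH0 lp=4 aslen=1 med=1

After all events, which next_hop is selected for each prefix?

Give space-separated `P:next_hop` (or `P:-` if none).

Answer: P0:NH2 P1:NH0

Derivation:
Op 1: best P0=- P1=NH2
Op 2: best P0=NH2 P1=NH2
Op 3: best P0=NH2 P1=NH2
Op 4: best P0=NH2 P1=NH2
Op 5: best P0=NH2 P1=NH0
Op 6: best P0=NH0 P1=NH0
Op 7: best P0=NH2 P1=NH0
Op 8: best P0=NH2 P1=NH0
Op 9: best P0=NH2 P1=NH0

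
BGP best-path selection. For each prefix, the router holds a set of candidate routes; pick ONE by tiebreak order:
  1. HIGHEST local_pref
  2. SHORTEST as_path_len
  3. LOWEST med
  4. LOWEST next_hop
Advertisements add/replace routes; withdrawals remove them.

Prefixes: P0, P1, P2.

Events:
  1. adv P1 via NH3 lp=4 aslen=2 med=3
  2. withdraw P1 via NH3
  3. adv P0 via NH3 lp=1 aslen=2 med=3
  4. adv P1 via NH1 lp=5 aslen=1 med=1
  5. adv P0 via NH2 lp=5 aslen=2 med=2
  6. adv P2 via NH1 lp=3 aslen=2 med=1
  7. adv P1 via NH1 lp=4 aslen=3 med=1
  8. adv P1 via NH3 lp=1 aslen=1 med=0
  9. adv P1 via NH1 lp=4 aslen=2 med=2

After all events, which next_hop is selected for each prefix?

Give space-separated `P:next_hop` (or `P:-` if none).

Op 1: best P0=- P1=NH3 P2=-
Op 2: best P0=- P1=- P2=-
Op 3: best P0=NH3 P1=- P2=-
Op 4: best P0=NH3 P1=NH1 P2=-
Op 5: best P0=NH2 P1=NH1 P2=-
Op 6: best P0=NH2 P1=NH1 P2=NH1
Op 7: best P0=NH2 P1=NH1 P2=NH1
Op 8: best P0=NH2 P1=NH1 P2=NH1
Op 9: best P0=NH2 P1=NH1 P2=NH1

Answer: P0:NH2 P1:NH1 P2:NH1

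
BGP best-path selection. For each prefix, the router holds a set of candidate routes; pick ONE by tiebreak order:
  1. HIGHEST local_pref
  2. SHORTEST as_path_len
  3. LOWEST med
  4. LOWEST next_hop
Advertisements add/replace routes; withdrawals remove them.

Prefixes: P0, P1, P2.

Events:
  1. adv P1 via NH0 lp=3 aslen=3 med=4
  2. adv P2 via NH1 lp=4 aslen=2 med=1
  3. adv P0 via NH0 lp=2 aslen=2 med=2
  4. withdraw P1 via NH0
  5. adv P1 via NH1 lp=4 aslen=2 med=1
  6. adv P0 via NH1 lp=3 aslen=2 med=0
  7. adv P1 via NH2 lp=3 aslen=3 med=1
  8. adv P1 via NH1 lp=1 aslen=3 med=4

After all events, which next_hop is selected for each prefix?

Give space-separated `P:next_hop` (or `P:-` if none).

Op 1: best P0=- P1=NH0 P2=-
Op 2: best P0=- P1=NH0 P2=NH1
Op 3: best P0=NH0 P1=NH0 P2=NH1
Op 4: best P0=NH0 P1=- P2=NH1
Op 5: best P0=NH0 P1=NH1 P2=NH1
Op 6: best P0=NH1 P1=NH1 P2=NH1
Op 7: best P0=NH1 P1=NH1 P2=NH1
Op 8: best P0=NH1 P1=NH2 P2=NH1

Answer: P0:NH1 P1:NH2 P2:NH1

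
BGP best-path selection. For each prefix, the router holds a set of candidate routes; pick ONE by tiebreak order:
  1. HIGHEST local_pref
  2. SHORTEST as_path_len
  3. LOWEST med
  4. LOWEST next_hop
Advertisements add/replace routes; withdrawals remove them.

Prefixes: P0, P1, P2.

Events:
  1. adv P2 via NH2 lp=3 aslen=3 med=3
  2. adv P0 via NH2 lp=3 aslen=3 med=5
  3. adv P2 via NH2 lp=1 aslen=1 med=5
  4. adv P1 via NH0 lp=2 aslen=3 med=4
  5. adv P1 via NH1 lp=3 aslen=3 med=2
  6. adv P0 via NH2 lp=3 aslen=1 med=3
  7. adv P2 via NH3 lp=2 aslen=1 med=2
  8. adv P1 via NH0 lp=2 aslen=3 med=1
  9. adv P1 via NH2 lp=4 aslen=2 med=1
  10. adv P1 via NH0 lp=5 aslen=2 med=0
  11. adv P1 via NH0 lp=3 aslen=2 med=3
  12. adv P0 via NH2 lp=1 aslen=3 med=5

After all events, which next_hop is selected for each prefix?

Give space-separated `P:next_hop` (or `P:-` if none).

Answer: P0:NH2 P1:NH2 P2:NH3

Derivation:
Op 1: best P0=- P1=- P2=NH2
Op 2: best P0=NH2 P1=- P2=NH2
Op 3: best P0=NH2 P1=- P2=NH2
Op 4: best P0=NH2 P1=NH0 P2=NH2
Op 5: best P0=NH2 P1=NH1 P2=NH2
Op 6: best P0=NH2 P1=NH1 P2=NH2
Op 7: best P0=NH2 P1=NH1 P2=NH3
Op 8: best P0=NH2 P1=NH1 P2=NH3
Op 9: best P0=NH2 P1=NH2 P2=NH3
Op 10: best P0=NH2 P1=NH0 P2=NH3
Op 11: best P0=NH2 P1=NH2 P2=NH3
Op 12: best P0=NH2 P1=NH2 P2=NH3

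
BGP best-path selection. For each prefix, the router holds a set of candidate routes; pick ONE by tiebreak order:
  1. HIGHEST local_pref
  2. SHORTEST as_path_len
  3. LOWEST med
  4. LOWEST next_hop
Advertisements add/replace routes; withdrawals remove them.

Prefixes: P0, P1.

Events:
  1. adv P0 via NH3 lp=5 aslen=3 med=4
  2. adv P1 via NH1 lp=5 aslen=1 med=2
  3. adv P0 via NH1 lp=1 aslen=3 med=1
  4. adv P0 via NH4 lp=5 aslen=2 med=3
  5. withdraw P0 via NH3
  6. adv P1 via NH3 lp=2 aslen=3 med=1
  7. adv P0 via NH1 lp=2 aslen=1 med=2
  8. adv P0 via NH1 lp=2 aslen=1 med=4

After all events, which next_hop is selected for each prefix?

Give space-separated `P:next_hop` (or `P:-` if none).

Answer: P0:NH4 P1:NH1

Derivation:
Op 1: best P0=NH3 P1=-
Op 2: best P0=NH3 P1=NH1
Op 3: best P0=NH3 P1=NH1
Op 4: best P0=NH4 P1=NH1
Op 5: best P0=NH4 P1=NH1
Op 6: best P0=NH4 P1=NH1
Op 7: best P0=NH4 P1=NH1
Op 8: best P0=NH4 P1=NH1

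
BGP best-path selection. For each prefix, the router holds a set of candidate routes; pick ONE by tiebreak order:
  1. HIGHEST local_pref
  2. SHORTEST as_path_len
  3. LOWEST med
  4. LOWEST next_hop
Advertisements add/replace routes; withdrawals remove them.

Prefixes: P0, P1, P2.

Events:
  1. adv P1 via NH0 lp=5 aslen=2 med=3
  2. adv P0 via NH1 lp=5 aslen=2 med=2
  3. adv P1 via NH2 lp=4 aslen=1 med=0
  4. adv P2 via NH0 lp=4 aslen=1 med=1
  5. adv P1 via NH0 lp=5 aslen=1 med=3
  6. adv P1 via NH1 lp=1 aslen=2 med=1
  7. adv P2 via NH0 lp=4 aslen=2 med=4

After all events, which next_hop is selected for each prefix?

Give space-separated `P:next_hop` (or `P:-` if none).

Answer: P0:NH1 P1:NH0 P2:NH0

Derivation:
Op 1: best P0=- P1=NH0 P2=-
Op 2: best P0=NH1 P1=NH0 P2=-
Op 3: best P0=NH1 P1=NH0 P2=-
Op 4: best P0=NH1 P1=NH0 P2=NH0
Op 5: best P0=NH1 P1=NH0 P2=NH0
Op 6: best P0=NH1 P1=NH0 P2=NH0
Op 7: best P0=NH1 P1=NH0 P2=NH0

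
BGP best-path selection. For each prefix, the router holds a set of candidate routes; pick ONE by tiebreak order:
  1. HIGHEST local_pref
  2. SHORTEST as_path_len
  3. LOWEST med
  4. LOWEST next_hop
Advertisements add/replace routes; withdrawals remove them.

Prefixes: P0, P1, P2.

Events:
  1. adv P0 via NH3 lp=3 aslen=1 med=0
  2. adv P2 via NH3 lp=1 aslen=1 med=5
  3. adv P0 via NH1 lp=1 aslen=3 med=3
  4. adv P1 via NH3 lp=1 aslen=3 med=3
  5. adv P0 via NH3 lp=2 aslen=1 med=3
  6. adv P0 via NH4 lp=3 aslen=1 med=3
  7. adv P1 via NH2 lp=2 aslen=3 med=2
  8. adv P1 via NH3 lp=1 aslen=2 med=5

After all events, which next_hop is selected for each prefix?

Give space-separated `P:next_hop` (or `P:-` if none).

Op 1: best P0=NH3 P1=- P2=-
Op 2: best P0=NH3 P1=- P2=NH3
Op 3: best P0=NH3 P1=- P2=NH3
Op 4: best P0=NH3 P1=NH3 P2=NH3
Op 5: best P0=NH3 P1=NH3 P2=NH3
Op 6: best P0=NH4 P1=NH3 P2=NH3
Op 7: best P0=NH4 P1=NH2 P2=NH3
Op 8: best P0=NH4 P1=NH2 P2=NH3

Answer: P0:NH4 P1:NH2 P2:NH3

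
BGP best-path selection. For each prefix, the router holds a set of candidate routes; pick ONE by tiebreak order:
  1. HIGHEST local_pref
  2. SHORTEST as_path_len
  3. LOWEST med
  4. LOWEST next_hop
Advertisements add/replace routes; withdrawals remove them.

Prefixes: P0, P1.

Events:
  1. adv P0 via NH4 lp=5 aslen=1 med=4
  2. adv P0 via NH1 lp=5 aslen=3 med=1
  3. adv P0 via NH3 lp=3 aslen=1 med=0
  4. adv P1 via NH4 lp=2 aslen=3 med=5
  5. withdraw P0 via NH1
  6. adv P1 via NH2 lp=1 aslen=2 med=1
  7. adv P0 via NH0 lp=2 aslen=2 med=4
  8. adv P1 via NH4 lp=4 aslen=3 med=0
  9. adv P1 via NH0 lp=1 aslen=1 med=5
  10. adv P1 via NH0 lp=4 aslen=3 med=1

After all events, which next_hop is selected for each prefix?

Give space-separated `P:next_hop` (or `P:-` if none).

Op 1: best P0=NH4 P1=-
Op 2: best P0=NH4 P1=-
Op 3: best P0=NH4 P1=-
Op 4: best P0=NH4 P1=NH4
Op 5: best P0=NH4 P1=NH4
Op 6: best P0=NH4 P1=NH4
Op 7: best P0=NH4 P1=NH4
Op 8: best P0=NH4 P1=NH4
Op 9: best P0=NH4 P1=NH4
Op 10: best P0=NH4 P1=NH4

Answer: P0:NH4 P1:NH4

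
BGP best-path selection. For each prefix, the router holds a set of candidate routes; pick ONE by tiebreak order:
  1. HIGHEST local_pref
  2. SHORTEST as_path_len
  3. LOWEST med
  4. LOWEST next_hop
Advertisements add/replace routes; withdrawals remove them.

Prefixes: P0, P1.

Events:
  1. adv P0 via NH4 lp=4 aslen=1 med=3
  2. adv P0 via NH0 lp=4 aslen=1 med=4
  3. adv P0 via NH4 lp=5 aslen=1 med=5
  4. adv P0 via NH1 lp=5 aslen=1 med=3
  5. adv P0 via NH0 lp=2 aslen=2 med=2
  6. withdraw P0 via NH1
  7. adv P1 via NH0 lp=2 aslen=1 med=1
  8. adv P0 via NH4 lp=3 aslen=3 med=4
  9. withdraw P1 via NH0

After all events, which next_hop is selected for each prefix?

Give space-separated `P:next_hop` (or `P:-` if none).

Op 1: best P0=NH4 P1=-
Op 2: best P0=NH4 P1=-
Op 3: best P0=NH4 P1=-
Op 4: best P0=NH1 P1=-
Op 5: best P0=NH1 P1=-
Op 6: best P0=NH4 P1=-
Op 7: best P0=NH4 P1=NH0
Op 8: best P0=NH4 P1=NH0
Op 9: best P0=NH4 P1=-

Answer: P0:NH4 P1:-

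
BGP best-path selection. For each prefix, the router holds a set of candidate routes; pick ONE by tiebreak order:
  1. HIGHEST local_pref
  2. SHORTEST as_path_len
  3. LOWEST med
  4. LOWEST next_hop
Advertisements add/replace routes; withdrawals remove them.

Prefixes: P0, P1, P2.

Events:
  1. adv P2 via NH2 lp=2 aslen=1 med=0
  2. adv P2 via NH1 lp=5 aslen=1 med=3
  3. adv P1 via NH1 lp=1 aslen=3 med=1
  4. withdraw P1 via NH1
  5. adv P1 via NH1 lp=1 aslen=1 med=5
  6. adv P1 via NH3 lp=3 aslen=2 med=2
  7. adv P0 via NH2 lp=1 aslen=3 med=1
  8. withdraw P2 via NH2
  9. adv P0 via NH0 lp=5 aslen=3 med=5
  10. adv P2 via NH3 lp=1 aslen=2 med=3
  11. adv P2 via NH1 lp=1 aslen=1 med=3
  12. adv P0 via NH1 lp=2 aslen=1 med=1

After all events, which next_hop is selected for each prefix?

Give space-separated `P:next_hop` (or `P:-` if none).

Answer: P0:NH0 P1:NH3 P2:NH1

Derivation:
Op 1: best P0=- P1=- P2=NH2
Op 2: best P0=- P1=- P2=NH1
Op 3: best P0=- P1=NH1 P2=NH1
Op 4: best P0=- P1=- P2=NH1
Op 5: best P0=- P1=NH1 P2=NH1
Op 6: best P0=- P1=NH3 P2=NH1
Op 7: best P0=NH2 P1=NH3 P2=NH1
Op 8: best P0=NH2 P1=NH3 P2=NH1
Op 9: best P0=NH0 P1=NH3 P2=NH1
Op 10: best P0=NH0 P1=NH3 P2=NH1
Op 11: best P0=NH0 P1=NH3 P2=NH1
Op 12: best P0=NH0 P1=NH3 P2=NH1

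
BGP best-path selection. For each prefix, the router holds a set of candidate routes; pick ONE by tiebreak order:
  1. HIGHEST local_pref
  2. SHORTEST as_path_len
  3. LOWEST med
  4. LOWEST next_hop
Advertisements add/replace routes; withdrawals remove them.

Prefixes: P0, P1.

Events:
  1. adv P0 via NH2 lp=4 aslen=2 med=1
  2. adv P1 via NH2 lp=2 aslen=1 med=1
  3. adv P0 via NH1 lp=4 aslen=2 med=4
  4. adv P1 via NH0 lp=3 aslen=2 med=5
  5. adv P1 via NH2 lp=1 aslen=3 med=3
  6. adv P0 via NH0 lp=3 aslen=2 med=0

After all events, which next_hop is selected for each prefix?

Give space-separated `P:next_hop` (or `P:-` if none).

Op 1: best P0=NH2 P1=-
Op 2: best P0=NH2 P1=NH2
Op 3: best P0=NH2 P1=NH2
Op 4: best P0=NH2 P1=NH0
Op 5: best P0=NH2 P1=NH0
Op 6: best P0=NH2 P1=NH0

Answer: P0:NH2 P1:NH0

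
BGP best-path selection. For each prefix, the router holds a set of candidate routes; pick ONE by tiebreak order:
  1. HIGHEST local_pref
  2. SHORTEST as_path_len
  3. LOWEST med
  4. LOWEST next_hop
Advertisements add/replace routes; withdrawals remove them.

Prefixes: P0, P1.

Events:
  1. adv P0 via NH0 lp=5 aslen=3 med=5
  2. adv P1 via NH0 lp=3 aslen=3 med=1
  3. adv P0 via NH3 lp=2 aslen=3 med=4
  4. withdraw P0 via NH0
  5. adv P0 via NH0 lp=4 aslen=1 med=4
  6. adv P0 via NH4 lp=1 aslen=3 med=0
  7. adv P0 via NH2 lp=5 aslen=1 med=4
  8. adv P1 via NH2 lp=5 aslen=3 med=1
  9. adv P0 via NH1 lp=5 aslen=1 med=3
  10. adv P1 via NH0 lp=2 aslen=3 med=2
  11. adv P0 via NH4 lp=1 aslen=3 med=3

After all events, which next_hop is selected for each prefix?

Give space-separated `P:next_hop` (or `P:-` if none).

Answer: P0:NH1 P1:NH2

Derivation:
Op 1: best P0=NH0 P1=-
Op 2: best P0=NH0 P1=NH0
Op 3: best P0=NH0 P1=NH0
Op 4: best P0=NH3 P1=NH0
Op 5: best P0=NH0 P1=NH0
Op 6: best P0=NH0 P1=NH0
Op 7: best P0=NH2 P1=NH0
Op 8: best P0=NH2 P1=NH2
Op 9: best P0=NH1 P1=NH2
Op 10: best P0=NH1 P1=NH2
Op 11: best P0=NH1 P1=NH2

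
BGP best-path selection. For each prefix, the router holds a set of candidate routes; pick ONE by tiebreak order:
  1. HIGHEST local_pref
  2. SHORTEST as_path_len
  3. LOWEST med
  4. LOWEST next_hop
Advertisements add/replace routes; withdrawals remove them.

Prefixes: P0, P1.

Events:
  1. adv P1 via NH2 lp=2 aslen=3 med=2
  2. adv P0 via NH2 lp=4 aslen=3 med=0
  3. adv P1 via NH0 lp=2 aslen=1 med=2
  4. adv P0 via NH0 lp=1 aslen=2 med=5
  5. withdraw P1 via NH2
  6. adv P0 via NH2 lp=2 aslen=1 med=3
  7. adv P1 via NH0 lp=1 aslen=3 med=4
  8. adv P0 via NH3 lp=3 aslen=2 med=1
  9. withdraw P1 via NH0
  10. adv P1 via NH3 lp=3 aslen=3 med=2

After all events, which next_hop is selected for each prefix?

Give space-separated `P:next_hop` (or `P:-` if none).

Answer: P0:NH3 P1:NH3

Derivation:
Op 1: best P0=- P1=NH2
Op 2: best P0=NH2 P1=NH2
Op 3: best P0=NH2 P1=NH0
Op 4: best P0=NH2 P1=NH0
Op 5: best P0=NH2 P1=NH0
Op 6: best P0=NH2 P1=NH0
Op 7: best P0=NH2 P1=NH0
Op 8: best P0=NH3 P1=NH0
Op 9: best P0=NH3 P1=-
Op 10: best P0=NH3 P1=NH3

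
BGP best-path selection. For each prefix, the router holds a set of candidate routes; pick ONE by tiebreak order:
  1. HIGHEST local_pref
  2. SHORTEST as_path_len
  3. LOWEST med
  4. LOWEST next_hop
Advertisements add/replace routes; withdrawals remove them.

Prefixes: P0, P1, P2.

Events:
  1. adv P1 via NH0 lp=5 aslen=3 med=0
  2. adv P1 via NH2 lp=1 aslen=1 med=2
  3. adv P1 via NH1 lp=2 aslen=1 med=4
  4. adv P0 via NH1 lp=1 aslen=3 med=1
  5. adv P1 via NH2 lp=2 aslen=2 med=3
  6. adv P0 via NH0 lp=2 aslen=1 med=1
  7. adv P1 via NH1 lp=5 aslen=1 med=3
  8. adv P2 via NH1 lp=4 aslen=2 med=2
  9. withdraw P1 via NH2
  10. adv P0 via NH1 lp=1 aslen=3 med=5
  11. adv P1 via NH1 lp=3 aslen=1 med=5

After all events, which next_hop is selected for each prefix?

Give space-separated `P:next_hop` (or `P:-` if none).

Op 1: best P0=- P1=NH0 P2=-
Op 2: best P0=- P1=NH0 P2=-
Op 3: best P0=- P1=NH0 P2=-
Op 4: best P0=NH1 P1=NH0 P2=-
Op 5: best P0=NH1 P1=NH0 P2=-
Op 6: best P0=NH0 P1=NH0 P2=-
Op 7: best P0=NH0 P1=NH1 P2=-
Op 8: best P0=NH0 P1=NH1 P2=NH1
Op 9: best P0=NH0 P1=NH1 P2=NH1
Op 10: best P0=NH0 P1=NH1 P2=NH1
Op 11: best P0=NH0 P1=NH0 P2=NH1

Answer: P0:NH0 P1:NH0 P2:NH1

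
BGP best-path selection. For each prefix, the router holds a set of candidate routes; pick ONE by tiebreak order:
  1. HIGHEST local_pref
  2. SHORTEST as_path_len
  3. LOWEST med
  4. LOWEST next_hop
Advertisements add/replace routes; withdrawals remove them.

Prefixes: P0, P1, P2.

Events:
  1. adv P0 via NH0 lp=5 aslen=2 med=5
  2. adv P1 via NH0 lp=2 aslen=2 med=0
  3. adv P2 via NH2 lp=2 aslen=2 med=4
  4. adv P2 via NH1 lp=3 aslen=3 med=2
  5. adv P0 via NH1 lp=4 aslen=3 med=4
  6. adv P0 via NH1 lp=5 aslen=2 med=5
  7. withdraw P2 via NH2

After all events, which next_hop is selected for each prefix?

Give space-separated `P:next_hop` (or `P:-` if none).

Answer: P0:NH0 P1:NH0 P2:NH1

Derivation:
Op 1: best P0=NH0 P1=- P2=-
Op 2: best P0=NH0 P1=NH0 P2=-
Op 3: best P0=NH0 P1=NH0 P2=NH2
Op 4: best P0=NH0 P1=NH0 P2=NH1
Op 5: best P0=NH0 P1=NH0 P2=NH1
Op 6: best P0=NH0 P1=NH0 P2=NH1
Op 7: best P0=NH0 P1=NH0 P2=NH1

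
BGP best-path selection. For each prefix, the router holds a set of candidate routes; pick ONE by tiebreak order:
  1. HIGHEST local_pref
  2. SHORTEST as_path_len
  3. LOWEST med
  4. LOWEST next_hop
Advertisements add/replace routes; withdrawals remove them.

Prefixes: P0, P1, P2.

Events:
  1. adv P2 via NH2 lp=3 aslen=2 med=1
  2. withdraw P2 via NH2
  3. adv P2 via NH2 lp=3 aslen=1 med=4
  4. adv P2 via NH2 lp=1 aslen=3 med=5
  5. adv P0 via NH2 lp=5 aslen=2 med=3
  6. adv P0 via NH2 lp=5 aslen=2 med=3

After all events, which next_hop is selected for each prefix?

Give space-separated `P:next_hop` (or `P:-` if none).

Answer: P0:NH2 P1:- P2:NH2

Derivation:
Op 1: best P0=- P1=- P2=NH2
Op 2: best P0=- P1=- P2=-
Op 3: best P0=- P1=- P2=NH2
Op 4: best P0=- P1=- P2=NH2
Op 5: best P0=NH2 P1=- P2=NH2
Op 6: best P0=NH2 P1=- P2=NH2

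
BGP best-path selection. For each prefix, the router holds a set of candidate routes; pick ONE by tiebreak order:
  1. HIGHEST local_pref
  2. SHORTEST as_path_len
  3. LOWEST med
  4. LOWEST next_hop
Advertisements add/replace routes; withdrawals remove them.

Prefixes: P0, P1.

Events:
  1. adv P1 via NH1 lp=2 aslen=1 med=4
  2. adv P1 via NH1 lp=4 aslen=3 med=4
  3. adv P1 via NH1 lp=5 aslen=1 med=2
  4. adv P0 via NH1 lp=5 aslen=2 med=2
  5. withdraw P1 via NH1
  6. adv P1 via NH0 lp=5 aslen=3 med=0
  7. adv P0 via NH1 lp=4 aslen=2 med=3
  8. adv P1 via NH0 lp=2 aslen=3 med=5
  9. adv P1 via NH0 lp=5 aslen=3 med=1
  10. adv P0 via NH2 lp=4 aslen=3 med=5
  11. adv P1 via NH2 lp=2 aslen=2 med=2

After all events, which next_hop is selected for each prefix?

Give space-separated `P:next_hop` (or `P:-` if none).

Op 1: best P0=- P1=NH1
Op 2: best P0=- P1=NH1
Op 3: best P0=- P1=NH1
Op 4: best P0=NH1 P1=NH1
Op 5: best P0=NH1 P1=-
Op 6: best P0=NH1 P1=NH0
Op 7: best P0=NH1 P1=NH0
Op 8: best P0=NH1 P1=NH0
Op 9: best P0=NH1 P1=NH0
Op 10: best P0=NH1 P1=NH0
Op 11: best P0=NH1 P1=NH0

Answer: P0:NH1 P1:NH0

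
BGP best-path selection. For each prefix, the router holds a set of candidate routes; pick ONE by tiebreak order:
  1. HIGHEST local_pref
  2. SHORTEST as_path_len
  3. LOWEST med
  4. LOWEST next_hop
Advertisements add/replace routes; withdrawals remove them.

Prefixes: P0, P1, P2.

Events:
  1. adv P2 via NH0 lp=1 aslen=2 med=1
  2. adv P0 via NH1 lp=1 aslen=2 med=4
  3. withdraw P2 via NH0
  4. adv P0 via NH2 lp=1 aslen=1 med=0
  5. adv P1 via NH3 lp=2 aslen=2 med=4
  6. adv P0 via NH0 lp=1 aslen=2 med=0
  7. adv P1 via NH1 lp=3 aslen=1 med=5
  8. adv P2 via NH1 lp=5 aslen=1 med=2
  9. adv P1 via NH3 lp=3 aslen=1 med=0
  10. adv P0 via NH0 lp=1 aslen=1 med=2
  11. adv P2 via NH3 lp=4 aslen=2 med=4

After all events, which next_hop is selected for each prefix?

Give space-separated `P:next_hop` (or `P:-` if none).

Op 1: best P0=- P1=- P2=NH0
Op 2: best P0=NH1 P1=- P2=NH0
Op 3: best P0=NH1 P1=- P2=-
Op 4: best P0=NH2 P1=- P2=-
Op 5: best P0=NH2 P1=NH3 P2=-
Op 6: best P0=NH2 P1=NH3 P2=-
Op 7: best P0=NH2 P1=NH1 P2=-
Op 8: best P0=NH2 P1=NH1 P2=NH1
Op 9: best P0=NH2 P1=NH3 P2=NH1
Op 10: best P0=NH2 P1=NH3 P2=NH1
Op 11: best P0=NH2 P1=NH3 P2=NH1

Answer: P0:NH2 P1:NH3 P2:NH1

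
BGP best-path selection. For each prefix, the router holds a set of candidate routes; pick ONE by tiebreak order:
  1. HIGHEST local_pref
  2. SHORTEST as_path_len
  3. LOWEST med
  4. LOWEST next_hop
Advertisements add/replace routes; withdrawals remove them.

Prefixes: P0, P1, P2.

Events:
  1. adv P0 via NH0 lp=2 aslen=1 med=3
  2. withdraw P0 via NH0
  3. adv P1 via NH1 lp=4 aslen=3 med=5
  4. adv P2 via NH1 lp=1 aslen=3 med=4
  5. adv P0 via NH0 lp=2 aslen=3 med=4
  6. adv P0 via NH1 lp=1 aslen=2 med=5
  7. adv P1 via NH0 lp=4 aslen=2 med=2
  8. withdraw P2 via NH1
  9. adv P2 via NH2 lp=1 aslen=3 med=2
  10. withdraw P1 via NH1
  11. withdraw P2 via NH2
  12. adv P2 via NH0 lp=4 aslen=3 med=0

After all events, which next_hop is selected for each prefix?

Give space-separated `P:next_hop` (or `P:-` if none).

Answer: P0:NH0 P1:NH0 P2:NH0

Derivation:
Op 1: best P0=NH0 P1=- P2=-
Op 2: best P0=- P1=- P2=-
Op 3: best P0=- P1=NH1 P2=-
Op 4: best P0=- P1=NH1 P2=NH1
Op 5: best P0=NH0 P1=NH1 P2=NH1
Op 6: best P0=NH0 P1=NH1 P2=NH1
Op 7: best P0=NH0 P1=NH0 P2=NH1
Op 8: best P0=NH0 P1=NH0 P2=-
Op 9: best P0=NH0 P1=NH0 P2=NH2
Op 10: best P0=NH0 P1=NH0 P2=NH2
Op 11: best P0=NH0 P1=NH0 P2=-
Op 12: best P0=NH0 P1=NH0 P2=NH0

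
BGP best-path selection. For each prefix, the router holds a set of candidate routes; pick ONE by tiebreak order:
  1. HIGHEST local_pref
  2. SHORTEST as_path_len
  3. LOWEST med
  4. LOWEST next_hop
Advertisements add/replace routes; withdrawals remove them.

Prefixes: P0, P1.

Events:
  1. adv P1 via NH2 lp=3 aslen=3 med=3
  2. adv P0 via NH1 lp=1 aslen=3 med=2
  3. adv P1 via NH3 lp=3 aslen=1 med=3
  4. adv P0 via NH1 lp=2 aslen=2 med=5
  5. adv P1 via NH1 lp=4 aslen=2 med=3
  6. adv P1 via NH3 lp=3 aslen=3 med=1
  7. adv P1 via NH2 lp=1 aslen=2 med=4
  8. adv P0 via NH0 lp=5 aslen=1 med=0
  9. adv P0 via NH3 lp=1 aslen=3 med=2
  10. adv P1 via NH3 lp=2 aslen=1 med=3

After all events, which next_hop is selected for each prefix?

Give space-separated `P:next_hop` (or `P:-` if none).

Answer: P0:NH0 P1:NH1

Derivation:
Op 1: best P0=- P1=NH2
Op 2: best P0=NH1 P1=NH2
Op 3: best P0=NH1 P1=NH3
Op 4: best P0=NH1 P1=NH3
Op 5: best P0=NH1 P1=NH1
Op 6: best P0=NH1 P1=NH1
Op 7: best P0=NH1 P1=NH1
Op 8: best P0=NH0 P1=NH1
Op 9: best P0=NH0 P1=NH1
Op 10: best P0=NH0 P1=NH1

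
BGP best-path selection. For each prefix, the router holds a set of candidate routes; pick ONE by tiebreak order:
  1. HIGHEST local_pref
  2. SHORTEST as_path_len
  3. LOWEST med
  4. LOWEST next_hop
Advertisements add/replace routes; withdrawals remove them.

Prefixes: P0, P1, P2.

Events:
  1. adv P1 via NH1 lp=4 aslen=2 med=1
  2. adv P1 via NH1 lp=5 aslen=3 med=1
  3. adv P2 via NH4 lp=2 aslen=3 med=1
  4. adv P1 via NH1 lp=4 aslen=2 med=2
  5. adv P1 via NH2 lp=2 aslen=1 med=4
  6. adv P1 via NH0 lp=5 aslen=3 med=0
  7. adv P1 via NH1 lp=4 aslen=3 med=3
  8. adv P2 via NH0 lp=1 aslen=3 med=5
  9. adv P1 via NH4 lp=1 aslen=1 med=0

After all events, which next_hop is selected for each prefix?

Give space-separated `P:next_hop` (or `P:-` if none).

Answer: P0:- P1:NH0 P2:NH4

Derivation:
Op 1: best P0=- P1=NH1 P2=-
Op 2: best P0=- P1=NH1 P2=-
Op 3: best P0=- P1=NH1 P2=NH4
Op 4: best P0=- P1=NH1 P2=NH4
Op 5: best P0=- P1=NH1 P2=NH4
Op 6: best P0=- P1=NH0 P2=NH4
Op 7: best P0=- P1=NH0 P2=NH4
Op 8: best P0=- P1=NH0 P2=NH4
Op 9: best P0=- P1=NH0 P2=NH4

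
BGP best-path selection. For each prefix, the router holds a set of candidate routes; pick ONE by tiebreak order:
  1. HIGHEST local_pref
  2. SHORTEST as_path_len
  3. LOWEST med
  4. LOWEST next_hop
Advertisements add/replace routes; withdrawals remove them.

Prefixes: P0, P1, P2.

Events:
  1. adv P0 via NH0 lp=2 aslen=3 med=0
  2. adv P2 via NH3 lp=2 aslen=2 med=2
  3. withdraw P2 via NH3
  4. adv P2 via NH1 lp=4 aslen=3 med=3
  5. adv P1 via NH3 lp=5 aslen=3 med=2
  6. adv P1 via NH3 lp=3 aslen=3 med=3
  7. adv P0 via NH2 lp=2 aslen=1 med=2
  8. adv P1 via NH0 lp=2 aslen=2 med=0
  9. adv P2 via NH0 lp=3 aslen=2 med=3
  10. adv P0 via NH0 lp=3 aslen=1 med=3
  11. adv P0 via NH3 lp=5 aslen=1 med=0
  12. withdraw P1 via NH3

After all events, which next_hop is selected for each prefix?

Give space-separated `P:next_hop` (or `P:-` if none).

Answer: P0:NH3 P1:NH0 P2:NH1

Derivation:
Op 1: best P0=NH0 P1=- P2=-
Op 2: best P0=NH0 P1=- P2=NH3
Op 3: best P0=NH0 P1=- P2=-
Op 4: best P0=NH0 P1=- P2=NH1
Op 5: best P0=NH0 P1=NH3 P2=NH1
Op 6: best P0=NH0 P1=NH3 P2=NH1
Op 7: best P0=NH2 P1=NH3 P2=NH1
Op 8: best P0=NH2 P1=NH3 P2=NH1
Op 9: best P0=NH2 P1=NH3 P2=NH1
Op 10: best P0=NH0 P1=NH3 P2=NH1
Op 11: best P0=NH3 P1=NH3 P2=NH1
Op 12: best P0=NH3 P1=NH0 P2=NH1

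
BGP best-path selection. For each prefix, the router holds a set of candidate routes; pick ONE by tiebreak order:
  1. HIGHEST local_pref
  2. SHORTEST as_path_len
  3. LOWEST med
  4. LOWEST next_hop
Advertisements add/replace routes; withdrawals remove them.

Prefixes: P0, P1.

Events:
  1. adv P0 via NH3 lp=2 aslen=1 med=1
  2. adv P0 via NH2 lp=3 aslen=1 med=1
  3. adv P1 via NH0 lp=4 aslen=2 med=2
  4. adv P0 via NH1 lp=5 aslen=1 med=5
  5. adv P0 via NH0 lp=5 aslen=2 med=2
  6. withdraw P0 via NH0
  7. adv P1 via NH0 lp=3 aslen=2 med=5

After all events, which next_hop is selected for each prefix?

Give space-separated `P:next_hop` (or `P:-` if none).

Op 1: best P0=NH3 P1=-
Op 2: best P0=NH2 P1=-
Op 3: best P0=NH2 P1=NH0
Op 4: best P0=NH1 P1=NH0
Op 5: best P0=NH1 P1=NH0
Op 6: best P0=NH1 P1=NH0
Op 7: best P0=NH1 P1=NH0

Answer: P0:NH1 P1:NH0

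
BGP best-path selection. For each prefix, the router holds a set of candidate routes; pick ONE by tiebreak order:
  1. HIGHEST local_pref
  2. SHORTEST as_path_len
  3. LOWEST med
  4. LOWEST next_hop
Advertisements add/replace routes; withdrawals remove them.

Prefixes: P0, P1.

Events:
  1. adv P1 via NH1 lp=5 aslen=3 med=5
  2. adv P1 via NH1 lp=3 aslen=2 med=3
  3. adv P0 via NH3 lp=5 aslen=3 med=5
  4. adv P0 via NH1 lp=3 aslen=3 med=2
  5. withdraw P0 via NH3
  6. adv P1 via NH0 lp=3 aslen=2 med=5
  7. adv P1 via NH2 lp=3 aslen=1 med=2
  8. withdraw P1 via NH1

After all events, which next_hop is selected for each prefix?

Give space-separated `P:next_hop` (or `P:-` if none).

Answer: P0:NH1 P1:NH2

Derivation:
Op 1: best P0=- P1=NH1
Op 2: best P0=- P1=NH1
Op 3: best P0=NH3 P1=NH1
Op 4: best P0=NH3 P1=NH1
Op 5: best P0=NH1 P1=NH1
Op 6: best P0=NH1 P1=NH1
Op 7: best P0=NH1 P1=NH2
Op 8: best P0=NH1 P1=NH2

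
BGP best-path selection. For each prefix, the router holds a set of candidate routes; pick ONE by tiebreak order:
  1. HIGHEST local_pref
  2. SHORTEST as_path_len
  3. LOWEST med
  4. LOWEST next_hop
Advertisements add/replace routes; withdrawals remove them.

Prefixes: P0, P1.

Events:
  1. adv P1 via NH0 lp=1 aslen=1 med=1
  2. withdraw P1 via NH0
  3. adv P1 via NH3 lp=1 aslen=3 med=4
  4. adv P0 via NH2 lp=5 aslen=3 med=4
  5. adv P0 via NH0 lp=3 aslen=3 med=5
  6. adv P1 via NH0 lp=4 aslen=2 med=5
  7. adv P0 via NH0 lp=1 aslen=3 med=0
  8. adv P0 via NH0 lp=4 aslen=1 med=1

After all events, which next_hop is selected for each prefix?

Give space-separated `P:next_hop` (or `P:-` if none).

Op 1: best P0=- P1=NH0
Op 2: best P0=- P1=-
Op 3: best P0=- P1=NH3
Op 4: best P0=NH2 P1=NH3
Op 5: best P0=NH2 P1=NH3
Op 6: best P0=NH2 P1=NH0
Op 7: best P0=NH2 P1=NH0
Op 8: best P0=NH2 P1=NH0

Answer: P0:NH2 P1:NH0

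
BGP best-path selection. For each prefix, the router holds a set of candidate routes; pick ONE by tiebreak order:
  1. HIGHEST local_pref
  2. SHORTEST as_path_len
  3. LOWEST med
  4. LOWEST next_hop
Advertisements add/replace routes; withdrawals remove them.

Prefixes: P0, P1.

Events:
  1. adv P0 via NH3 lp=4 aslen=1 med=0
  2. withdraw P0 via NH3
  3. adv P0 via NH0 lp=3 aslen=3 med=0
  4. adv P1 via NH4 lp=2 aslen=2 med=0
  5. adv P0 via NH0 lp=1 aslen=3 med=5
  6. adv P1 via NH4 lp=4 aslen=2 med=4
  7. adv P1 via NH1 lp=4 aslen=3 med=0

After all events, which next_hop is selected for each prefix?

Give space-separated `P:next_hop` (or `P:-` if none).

Op 1: best P0=NH3 P1=-
Op 2: best P0=- P1=-
Op 3: best P0=NH0 P1=-
Op 4: best P0=NH0 P1=NH4
Op 5: best P0=NH0 P1=NH4
Op 6: best P0=NH0 P1=NH4
Op 7: best P0=NH0 P1=NH4

Answer: P0:NH0 P1:NH4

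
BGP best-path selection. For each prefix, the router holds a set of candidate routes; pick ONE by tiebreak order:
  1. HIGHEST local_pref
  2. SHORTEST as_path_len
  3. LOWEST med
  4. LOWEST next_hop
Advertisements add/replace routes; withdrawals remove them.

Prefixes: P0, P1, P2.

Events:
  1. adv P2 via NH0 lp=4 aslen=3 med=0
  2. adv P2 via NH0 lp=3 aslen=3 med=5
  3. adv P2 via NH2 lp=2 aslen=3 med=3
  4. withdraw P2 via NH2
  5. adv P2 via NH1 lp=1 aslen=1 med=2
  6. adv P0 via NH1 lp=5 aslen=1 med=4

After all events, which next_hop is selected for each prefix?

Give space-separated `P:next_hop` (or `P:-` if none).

Op 1: best P0=- P1=- P2=NH0
Op 2: best P0=- P1=- P2=NH0
Op 3: best P0=- P1=- P2=NH0
Op 4: best P0=- P1=- P2=NH0
Op 5: best P0=- P1=- P2=NH0
Op 6: best P0=NH1 P1=- P2=NH0

Answer: P0:NH1 P1:- P2:NH0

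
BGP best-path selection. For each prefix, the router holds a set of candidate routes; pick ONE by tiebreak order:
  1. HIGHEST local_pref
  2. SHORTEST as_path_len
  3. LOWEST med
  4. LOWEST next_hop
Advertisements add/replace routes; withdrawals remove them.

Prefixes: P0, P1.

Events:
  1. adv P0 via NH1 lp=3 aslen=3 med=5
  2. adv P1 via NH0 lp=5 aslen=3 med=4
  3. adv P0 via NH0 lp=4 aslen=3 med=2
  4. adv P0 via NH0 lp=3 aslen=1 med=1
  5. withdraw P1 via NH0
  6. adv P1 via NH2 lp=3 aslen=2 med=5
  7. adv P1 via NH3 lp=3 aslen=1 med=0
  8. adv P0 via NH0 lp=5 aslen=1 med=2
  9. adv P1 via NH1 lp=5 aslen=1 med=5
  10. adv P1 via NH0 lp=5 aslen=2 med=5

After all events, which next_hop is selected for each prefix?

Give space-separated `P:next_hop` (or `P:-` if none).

Op 1: best P0=NH1 P1=-
Op 2: best P0=NH1 P1=NH0
Op 3: best P0=NH0 P1=NH0
Op 4: best P0=NH0 P1=NH0
Op 5: best P0=NH0 P1=-
Op 6: best P0=NH0 P1=NH2
Op 7: best P0=NH0 P1=NH3
Op 8: best P0=NH0 P1=NH3
Op 9: best P0=NH0 P1=NH1
Op 10: best P0=NH0 P1=NH1

Answer: P0:NH0 P1:NH1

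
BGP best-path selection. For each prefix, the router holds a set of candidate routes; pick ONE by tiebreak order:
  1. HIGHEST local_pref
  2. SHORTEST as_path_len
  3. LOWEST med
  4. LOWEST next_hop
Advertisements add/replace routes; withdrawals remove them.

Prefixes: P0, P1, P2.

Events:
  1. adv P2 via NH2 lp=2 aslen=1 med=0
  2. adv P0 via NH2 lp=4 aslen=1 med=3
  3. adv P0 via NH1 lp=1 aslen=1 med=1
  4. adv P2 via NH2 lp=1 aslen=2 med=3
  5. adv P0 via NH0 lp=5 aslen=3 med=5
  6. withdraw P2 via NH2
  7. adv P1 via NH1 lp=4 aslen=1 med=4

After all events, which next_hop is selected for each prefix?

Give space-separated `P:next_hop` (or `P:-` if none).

Op 1: best P0=- P1=- P2=NH2
Op 2: best P0=NH2 P1=- P2=NH2
Op 3: best P0=NH2 P1=- P2=NH2
Op 4: best P0=NH2 P1=- P2=NH2
Op 5: best P0=NH0 P1=- P2=NH2
Op 6: best P0=NH0 P1=- P2=-
Op 7: best P0=NH0 P1=NH1 P2=-

Answer: P0:NH0 P1:NH1 P2:-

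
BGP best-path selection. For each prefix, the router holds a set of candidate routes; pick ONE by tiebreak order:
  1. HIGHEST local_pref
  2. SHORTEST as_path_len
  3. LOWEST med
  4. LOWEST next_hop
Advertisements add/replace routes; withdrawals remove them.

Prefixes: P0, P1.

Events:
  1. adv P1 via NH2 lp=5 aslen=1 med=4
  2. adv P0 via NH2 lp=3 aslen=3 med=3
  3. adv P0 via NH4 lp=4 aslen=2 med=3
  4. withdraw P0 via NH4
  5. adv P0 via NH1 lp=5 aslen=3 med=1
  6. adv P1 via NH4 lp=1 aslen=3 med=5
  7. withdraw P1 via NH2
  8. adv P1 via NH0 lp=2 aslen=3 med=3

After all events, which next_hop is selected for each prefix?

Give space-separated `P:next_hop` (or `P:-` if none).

Op 1: best P0=- P1=NH2
Op 2: best P0=NH2 P1=NH2
Op 3: best P0=NH4 P1=NH2
Op 4: best P0=NH2 P1=NH2
Op 5: best P0=NH1 P1=NH2
Op 6: best P0=NH1 P1=NH2
Op 7: best P0=NH1 P1=NH4
Op 8: best P0=NH1 P1=NH0

Answer: P0:NH1 P1:NH0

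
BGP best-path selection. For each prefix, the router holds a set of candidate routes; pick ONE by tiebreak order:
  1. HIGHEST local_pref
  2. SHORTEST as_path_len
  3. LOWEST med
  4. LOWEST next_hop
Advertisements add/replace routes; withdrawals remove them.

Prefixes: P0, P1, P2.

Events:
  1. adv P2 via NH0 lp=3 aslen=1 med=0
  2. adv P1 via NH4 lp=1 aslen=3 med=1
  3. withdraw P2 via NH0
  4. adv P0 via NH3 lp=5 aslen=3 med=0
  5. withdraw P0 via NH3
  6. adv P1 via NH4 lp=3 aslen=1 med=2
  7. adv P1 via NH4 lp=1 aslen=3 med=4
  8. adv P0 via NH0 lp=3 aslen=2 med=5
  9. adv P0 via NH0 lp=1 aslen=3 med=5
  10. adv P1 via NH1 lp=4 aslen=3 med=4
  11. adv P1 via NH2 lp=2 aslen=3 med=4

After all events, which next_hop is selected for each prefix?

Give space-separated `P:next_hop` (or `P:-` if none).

Answer: P0:NH0 P1:NH1 P2:-

Derivation:
Op 1: best P0=- P1=- P2=NH0
Op 2: best P0=- P1=NH4 P2=NH0
Op 3: best P0=- P1=NH4 P2=-
Op 4: best P0=NH3 P1=NH4 P2=-
Op 5: best P0=- P1=NH4 P2=-
Op 6: best P0=- P1=NH4 P2=-
Op 7: best P0=- P1=NH4 P2=-
Op 8: best P0=NH0 P1=NH4 P2=-
Op 9: best P0=NH0 P1=NH4 P2=-
Op 10: best P0=NH0 P1=NH1 P2=-
Op 11: best P0=NH0 P1=NH1 P2=-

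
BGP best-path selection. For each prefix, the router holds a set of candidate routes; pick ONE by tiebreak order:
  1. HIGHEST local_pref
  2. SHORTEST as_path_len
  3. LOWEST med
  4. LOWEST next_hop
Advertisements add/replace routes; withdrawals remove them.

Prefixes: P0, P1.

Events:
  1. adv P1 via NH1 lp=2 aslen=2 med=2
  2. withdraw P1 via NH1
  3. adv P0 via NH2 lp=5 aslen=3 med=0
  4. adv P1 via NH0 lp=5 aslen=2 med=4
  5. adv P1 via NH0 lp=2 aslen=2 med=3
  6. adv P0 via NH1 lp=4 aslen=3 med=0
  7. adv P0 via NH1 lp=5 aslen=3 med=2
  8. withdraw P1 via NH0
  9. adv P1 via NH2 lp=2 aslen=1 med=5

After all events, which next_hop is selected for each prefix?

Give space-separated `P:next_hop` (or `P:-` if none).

Op 1: best P0=- P1=NH1
Op 2: best P0=- P1=-
Op 3: best P0=NH2 P1=-
Op 4: best P0=NH2 P1=NH0
Op 5: best P0=NH2 P1=NH0
Op 6: best P0=NH2 P1=NH0
Op 7: best P0=NH2 P1=NH0
Op 8: best P0=NH2 P1=-
Op 9: best P0=NH2 P1=NH2

Answer: P0:NH2 P1:NH2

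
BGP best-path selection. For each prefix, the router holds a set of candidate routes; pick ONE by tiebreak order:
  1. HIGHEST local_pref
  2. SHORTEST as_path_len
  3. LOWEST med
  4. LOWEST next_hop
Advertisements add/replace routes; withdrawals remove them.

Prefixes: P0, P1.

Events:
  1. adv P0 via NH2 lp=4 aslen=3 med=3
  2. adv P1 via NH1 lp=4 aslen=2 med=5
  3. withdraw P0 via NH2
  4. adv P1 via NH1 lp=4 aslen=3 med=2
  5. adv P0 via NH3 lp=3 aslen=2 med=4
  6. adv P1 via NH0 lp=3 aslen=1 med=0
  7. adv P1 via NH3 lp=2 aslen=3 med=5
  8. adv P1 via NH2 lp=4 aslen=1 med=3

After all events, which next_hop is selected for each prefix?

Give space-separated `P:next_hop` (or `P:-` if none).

Answer: P0:NH3 P1:NH2

Derivation:
Op 1: best P0=NH2 P1=-
Op 2: best P0=NH2 P1=NH1
Op 3: best P0=- P1=NH1
Op 4: best P0=- P1=NH1
Op 5: best P0=NH3 P1=NH1
Op 6: best P0=NH3 P1=NH1
Op 7: best P0=NH3 P1=NH1
Op 8: best P0=NH3 P1=NH2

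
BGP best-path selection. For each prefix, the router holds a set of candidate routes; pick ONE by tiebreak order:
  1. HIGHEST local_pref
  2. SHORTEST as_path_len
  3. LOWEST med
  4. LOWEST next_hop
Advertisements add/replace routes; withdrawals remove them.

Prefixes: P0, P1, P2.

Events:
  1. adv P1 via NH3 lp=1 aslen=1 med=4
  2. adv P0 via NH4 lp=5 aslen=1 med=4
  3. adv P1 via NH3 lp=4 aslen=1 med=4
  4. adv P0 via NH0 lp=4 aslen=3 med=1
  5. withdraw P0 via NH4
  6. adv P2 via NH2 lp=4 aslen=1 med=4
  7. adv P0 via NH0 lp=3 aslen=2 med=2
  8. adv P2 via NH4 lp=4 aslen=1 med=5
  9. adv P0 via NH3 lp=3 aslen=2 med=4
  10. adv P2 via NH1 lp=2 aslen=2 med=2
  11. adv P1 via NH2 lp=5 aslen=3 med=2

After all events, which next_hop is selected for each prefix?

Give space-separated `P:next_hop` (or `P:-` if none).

Op 1: best P0=- P1=NH3 P2=-
Op 2: best P0=NH4 P1=NH3 P2=-
Op 3: best P0=NH4 P1=NH3 P2=-
Op 4: best P0=NH4 P1=NH3 P2=-
Op 5: best P0=NH0 P1=NH3 P2=-
Op 6: best P0=NH0 P1=NH3 P2=NH2
Op 7: best P0=NH0 P1=NH3 P2=NH2
Op 8: best P0=NH0 P1=NH3 P2=NH2
Op 9: best P0=NH0 P1=NH3 P2=NH2
Op 10: best P0=NH0 P1=NH3 P2=NH2
Op 11: best P0=NH0 P1=NH2 P2=NH2

Answer: P0:NH0 P1:NH2 P2:NH2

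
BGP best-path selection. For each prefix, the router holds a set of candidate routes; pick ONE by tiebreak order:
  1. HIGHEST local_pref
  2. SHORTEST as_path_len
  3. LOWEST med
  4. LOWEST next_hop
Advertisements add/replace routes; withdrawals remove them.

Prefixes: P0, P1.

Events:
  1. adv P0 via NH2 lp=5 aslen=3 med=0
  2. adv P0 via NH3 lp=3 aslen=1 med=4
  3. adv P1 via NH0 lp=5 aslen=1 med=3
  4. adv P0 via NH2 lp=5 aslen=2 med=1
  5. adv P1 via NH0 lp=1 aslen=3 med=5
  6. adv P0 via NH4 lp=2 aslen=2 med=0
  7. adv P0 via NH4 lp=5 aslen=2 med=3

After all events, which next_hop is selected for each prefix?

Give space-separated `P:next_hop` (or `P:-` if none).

Answer: P0:NH2 P1:NH0

Derivation:
Op 1: best P0=NH2 P1=-
Op 2: best P0=NH2 P1=-
Op 3: best P0=NH2 P1=NH0
Op 4: best P0=NH2 P1=NH0
Op 5: best P0=NH2 P1=NH0
Op 6: best P0=NH2 P1=NH0
Op 7: best P0=NH2 P1=NH0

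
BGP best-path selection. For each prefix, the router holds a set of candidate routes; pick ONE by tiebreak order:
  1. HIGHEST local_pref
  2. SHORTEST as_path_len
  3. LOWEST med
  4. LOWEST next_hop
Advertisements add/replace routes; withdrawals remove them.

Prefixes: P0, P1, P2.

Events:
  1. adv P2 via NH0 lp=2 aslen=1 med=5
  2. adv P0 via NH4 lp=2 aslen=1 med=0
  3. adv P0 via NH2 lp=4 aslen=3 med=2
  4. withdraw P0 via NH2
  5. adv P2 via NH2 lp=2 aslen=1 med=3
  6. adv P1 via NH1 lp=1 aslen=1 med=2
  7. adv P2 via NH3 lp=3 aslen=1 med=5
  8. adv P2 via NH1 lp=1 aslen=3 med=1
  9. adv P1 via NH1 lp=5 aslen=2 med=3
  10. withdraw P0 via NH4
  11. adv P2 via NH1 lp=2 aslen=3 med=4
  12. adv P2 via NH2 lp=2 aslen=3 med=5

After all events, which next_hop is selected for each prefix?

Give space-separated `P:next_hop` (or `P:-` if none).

Op 1: best P0=- P1=- P2=NH0
Op 2: best P0=NH4 P1=- P2=NH0
Op 3: best P0=NH2 P1=- P2=NH0
Op 4: best P0=NH4 P1=- P2=NH0
Op 5: best P0=NH4 P1=- P2=NH2
Op 6: best P0=NH4 P1=NH1 P2=NH2
Op 7: best P0=NH4 P1=NH1 P2=NH3
Op 8: best P0=NH4 P1=NH1 P2=NH3
Op 9: best P0=NH4 P1=NH1 P2=NH3
Op 10: best P0=- P1=NH1 P2=NH3
Op 11: best P0=- P1=NH1 P2=NH3
Op 12: best P0=- P1=NH1 P2=NH3

Answer: P0:- P1:NH1 P2:NH3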